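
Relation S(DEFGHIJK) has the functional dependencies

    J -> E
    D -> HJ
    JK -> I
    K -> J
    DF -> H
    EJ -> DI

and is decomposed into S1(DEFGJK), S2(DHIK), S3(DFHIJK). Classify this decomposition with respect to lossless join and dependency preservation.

lossless and dependency-preserving

Lossless test (chase): Rows 1 and 3 agree on J; apply J→E and equate their E entries. Rows 1 and 2 agree on D; apply D→HJ and equate their HJ entries. Rows 1 and 2 agree on JK; apply JK→I and equate their I entries. Rows 1 and 2 agree on J; apply J→E and equate their E entries. Row 1 is now all distinguished symbols — the join is lossless.
Dependency preservation: EJ → DI is not contained in any single fragment, but the restricted closure of its left-hand side across the fragments still reaches the right-hand side; the remaining FDs each lie inside some fragment. All dependencies are preserved.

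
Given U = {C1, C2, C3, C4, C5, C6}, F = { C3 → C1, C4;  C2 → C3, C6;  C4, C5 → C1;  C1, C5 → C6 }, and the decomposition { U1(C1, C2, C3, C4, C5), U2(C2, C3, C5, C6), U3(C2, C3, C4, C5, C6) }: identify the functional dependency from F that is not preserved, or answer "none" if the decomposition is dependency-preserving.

Check C1, C5 → C6: no single fragment contains all of {C1, C5, C6}, and the restricted closure of {C1, C5} across the fragments never reaches {C6}.
C3 → C1, C4 is preserved.
C2 → C3, C6 is preserved.
C4, C5 → C1 is preserved.

C1, C5 → C6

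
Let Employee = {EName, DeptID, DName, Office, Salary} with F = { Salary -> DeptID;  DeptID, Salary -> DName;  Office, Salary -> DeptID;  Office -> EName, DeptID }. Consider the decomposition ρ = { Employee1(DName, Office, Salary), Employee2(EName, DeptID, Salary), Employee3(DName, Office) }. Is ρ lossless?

Chase test. Columns are EName, DeptID, DName, Office, Salary; row i has aⱼ where attribute j ∈ Employeei, else bᵢⱼ.
Initial tableau (one row per fragment):
  row 1: b11 b12 a3 a4 a5
  row 2: a1 a2 b23 b24 a5
  row 3: b31 b32 a3 a4 b35
Rows 1 and 2 agree on Salary; apply Salary→DeptID and equate their DeptID entries.
Rows 1 and 2 agree on DeptID, Salary; apply DeptID, Salary→DName and equate their DName entries.
Rows 1 and 3 agree on Office; apply Office→EName, DeptID and equate their EName, DeptID entries.
No row becomes fully distinguished — the join is lossy.

No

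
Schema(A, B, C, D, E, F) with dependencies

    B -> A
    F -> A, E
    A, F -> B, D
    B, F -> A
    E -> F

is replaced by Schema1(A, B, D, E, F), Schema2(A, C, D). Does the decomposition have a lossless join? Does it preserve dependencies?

Lossless test: (A, D)⁺ = {A, D}, which is a superkey of neither fragment — lossy.
Dependency preservation: every FD's attributes lie within a single fragment, so each can be enforced locally — preserved.

lossy but dependency-preserving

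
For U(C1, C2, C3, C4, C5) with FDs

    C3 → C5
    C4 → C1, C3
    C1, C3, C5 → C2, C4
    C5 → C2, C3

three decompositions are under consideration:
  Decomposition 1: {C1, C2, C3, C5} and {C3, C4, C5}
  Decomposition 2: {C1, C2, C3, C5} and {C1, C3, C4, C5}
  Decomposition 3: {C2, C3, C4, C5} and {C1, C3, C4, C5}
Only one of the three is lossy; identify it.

Decomposition 1: common = {C3, C5}, closure = {C2, C3, C5} → lossy.
Decomposition 2: common = {C1, C3, C5}, closure = {C1, C2, C3, C4, C5} → lossless.
Decomposition 3: common = {C3, C4, C5}, closure = {C1, C2, C3, C4, C5} → lossless.

Decomposition 1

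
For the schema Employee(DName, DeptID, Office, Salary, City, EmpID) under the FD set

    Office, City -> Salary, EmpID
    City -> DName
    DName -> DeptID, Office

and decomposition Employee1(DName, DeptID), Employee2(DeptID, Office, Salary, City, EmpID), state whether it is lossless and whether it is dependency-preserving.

lossy and not dependency-preserving

Lossless test: (DeptID)⁺ = {DeptID}, which is a superkey of neither fragment — lossy.
Dependency preservation: the restricted closure of {City} across the fragments never reaches {DName}, so City → DName cannot be enforced without a join — not preserved.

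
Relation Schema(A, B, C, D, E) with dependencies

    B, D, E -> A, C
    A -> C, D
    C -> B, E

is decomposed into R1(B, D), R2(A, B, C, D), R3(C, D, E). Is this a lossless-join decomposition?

Yes

Chase test. Columns are A, B, C, D, E; row i has aⱼ where attribute j ∈ Ri, else bᵢⱼ.
Initial tableau (one row per fragment):
  row 1: b11 a2 b13 a4 b15
  row 2: a1 a2 a3 a4 b25
  row 3: b31 b32 a3 a4 a5
Rows 2 and 3 agree on C; apply C→B, E and equate their B, E entries.
Rows 2 and 3 agree on B, D, E; apply B, D, E→A, C and equate their A, C entries.
Row 2 is now all distinguished symbols — the join is lossless.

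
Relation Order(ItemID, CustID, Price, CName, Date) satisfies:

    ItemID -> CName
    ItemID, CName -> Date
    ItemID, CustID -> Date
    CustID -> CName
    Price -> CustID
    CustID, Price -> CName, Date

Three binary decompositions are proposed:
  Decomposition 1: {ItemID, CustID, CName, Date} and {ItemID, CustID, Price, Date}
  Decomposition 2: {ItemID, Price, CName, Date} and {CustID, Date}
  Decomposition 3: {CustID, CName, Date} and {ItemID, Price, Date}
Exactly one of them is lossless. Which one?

Decomposition 1: common = {ItemID, CustID, Date}, closure = {ItemID, CustID, CName, Date} → lossless.
Decomposition 2: common = {Date}, closure = {Date} → lossy.
Decomposition 3: common = {Date}, closure = {Date} → lossy.

Decomposition 1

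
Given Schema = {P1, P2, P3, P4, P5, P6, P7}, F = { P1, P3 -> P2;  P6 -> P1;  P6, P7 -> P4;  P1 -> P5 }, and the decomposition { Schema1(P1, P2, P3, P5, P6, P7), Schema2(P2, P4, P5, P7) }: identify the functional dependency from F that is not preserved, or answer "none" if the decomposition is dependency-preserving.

P6, P7 -> P4

Check P6, P7 → P4: no single fragment contains all of {P4, P6, P7}, and the restricted closure of {P6, P7} across the fragments never reaches {P4}.
P1, P3 → P2 is preserved.
P6 → P1 is preserved.
P1 → P5 is preserved.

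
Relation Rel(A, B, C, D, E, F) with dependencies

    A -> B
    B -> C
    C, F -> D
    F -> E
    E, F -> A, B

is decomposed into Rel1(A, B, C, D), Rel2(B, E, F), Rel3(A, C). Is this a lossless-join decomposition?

Chase test. Columns are A, B, C, D, E, F; row i has aⱼ where attribute j ∈ Reli, else bᵢⱼ.
Initial tableau (one row per fragment):
  row 1: a1 a2 a3 a4 b15 b16
  row 2: b21 a2 b23 b24 a5 a6
  row 3: a1 b32 a3 b34 b35 b36
Rows 1 and 3 agree on A; apply A→B and equate their B entries.
Rows 1 and 2 agree on B; apply B→C and equate their C entries.
No row becomes fully distinguished — the join is lossy.

No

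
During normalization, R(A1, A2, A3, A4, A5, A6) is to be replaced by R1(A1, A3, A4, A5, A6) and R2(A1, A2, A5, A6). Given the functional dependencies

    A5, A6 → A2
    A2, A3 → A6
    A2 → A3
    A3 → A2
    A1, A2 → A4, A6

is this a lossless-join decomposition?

Common attributes: R1 ∩ R2 = {A1, A5, A6}.
Closure of {A1, A5, A6}: A5, A6 → A2 applies, adding A2; A2 → A3 applies, adding A3; A1, A2 → A4, A6 applies, adding A4. So (A1, A5, A6)⁺ = {A1, A2, A3, A4, A5, A6}.
This closure contains every attribute of R1, so R1 ∩ R2 → R1. The join is lossless.

Yes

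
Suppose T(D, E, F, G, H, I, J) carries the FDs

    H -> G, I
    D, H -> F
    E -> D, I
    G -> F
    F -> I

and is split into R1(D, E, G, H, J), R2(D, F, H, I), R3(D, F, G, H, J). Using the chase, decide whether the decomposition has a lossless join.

Yes

Chase test. Columns are D, E, F, G, H, I, J; row i has aⱼ where attribute j ∈ Ri, else bᵢⱼ.
Initial tableau (one row per fragment):
  row 1: a1 a2 b13 a4 a5 b16 a7
  row 2: a1 b22 a3 b24 a5 a6 b27
  row 3: a1 b32 a3 a4 a5 b36 a7
Rows 1 and 2 agree on H; apply H→G, I and equate their G, I entries.
Rows 1 and 3 agree on H; apply H→G, I and equate their G, I entries.
Rows 1 and 2 agree on D, H; apply D, H→F and equate their F entries.
Row 1 is now all distinguished symbols — the join is lossless.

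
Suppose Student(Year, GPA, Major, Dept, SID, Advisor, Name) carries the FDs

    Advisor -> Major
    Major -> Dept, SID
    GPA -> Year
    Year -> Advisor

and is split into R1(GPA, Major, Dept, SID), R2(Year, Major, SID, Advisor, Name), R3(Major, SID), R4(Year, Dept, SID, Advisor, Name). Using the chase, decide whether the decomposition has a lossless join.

No

Chase test. Columns are Year, GPA, Major, Dept, SID, Advisor, Name; row i has aⱼ where attribute j ∈ Ri, else bᵢⱼ.
Initial tableau (one row per fragment):
  row 1: b11 a2 a3 a4 a5 b16 b17
  row 2: a1 b22 a3 b24 a5 a6 a7
  row 3: b31 b32 a3 b34 a5 b36 b37
  row 4: a1 b42 b43 a4 a5 a6 a7
Rows 2 and 4 agree on Advisor; apply Advisor→Major and equate their Major entries.
Rows 1 and 2 agree on Major; apply Major→Dept, SID and equate their Dept, SID entries.
Rows 1 and 3 agree on Major; apply Major→Dept, SID and equate their Dept, SID entries.
No row becomes fully distinguished — the join is lossy.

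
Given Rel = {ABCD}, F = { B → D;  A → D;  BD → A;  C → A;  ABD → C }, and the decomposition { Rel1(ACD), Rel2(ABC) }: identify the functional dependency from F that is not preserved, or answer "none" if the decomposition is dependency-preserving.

B → D: restricted closure across fragments reaches D.
A → D lies within Rel1.
BD → A: restricted closure across fragments reaches A.
C → A lies within Rel1.
ABD → C: restricted closure across fragments reaches C.
Every dependency is enforceable on the fragments, so the decomposition is dependency-preserving.

none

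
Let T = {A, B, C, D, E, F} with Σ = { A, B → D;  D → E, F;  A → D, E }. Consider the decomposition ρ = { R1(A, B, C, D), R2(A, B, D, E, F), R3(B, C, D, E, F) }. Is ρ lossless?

Chase test. Columns are A, B, C, D, E, F; row i has aⱼ where attribute j ∈ Ri, else bᵢⱼ.
Initial tableau (one row per fragment):
  row 1: a1 a2 a3 a4 b15 b16
  row 2: a1 a2 b23 a4 a5 a6
  row 3: b31 a2 a3 a4 a5 a6
Rows 1 and 2 agree on D; apply D→E, F and equate their E, F entries.
Row 1 is now all distinguished symbols — the join is lossless.

Yes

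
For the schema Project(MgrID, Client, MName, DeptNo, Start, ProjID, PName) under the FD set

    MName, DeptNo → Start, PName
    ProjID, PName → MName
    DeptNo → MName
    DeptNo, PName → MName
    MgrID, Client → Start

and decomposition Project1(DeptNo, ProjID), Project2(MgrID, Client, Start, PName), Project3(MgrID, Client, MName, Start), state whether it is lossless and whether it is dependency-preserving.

lossy and not dependency-preserving

Lossless test (chase): applying each FD to every pair of rows produces no changes in the tableau, so no row becomes fully distinguished — the join is lossy.
Dependency preservation: the restricted closure of {MName, DeptNo} across the fragments never reaches {Start, PName}, so MName, DeptNo → Start, PName cannot be enforced without a join — not preserved.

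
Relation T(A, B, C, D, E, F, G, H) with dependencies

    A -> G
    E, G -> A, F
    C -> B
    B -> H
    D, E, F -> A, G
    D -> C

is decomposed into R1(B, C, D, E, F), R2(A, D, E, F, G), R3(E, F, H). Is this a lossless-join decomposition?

No

Chase test. Columns are A, B, C, D, E, F, G, H; row i has aⱼ where attribute j ∈ Ri, else bᵢⱼ.
Initial tableau (one row per fragment):
  row 1: b11 a2 a3 a4 a5 a6 b17 b18
  row 2: a1 b22 b23 a4 a5 a6 a7 b28
  row 3: b31 b32 b33 b34 a5 a6 b37 a8
Rows 1 and 2 agree on D, E, F; apply D, E, F→A, G and equate their A, G entries.
Rows 1 and 2 agree on D; apply D→C and equate their C entries.
Rows 1 and 2 agree on C; apply C→B and equate their B entries.
Rows 1 and 2 agree on B; apply B→H and equate their H entries.
No row becomes fully distinguished — the join is lossy.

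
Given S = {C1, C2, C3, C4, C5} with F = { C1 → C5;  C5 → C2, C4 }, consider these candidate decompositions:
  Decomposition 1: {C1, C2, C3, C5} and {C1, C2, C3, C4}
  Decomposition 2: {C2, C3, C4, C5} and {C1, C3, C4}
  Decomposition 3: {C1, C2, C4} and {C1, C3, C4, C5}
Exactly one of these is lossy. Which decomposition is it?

Decomposition 1: common = {C1, C2, C3}, closure = {C1, C2, C3, C4, C5} → lossless.
Decomposition 2: common = {C3, C4}, closure = {C3, C4} → lossy.
Decomposition 3: common = {C1, C4}, closure = {C1, C2, C4, C5} → lossless.

Decomposition 2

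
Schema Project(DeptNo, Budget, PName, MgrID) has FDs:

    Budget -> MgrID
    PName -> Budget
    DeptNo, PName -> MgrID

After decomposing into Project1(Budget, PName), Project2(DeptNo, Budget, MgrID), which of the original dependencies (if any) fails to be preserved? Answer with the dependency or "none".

none

Budget → MgrID lies within Project2.
PName → Budget lies within Project1.
DeptNo, PName → MgrID: restricted closure across fragments reaches MgrID.
Every dependency is enforceable on the fragments, so the decomposition is dependency-preserving.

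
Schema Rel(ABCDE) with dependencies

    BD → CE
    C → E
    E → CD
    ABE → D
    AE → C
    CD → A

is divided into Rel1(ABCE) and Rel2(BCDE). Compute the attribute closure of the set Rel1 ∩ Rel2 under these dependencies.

ABCDE

Rel1 ∩ Rel2 = {BCE}.
E → CD applies, adding D
CD → A applies, adding A
Closure: {ABCDE}.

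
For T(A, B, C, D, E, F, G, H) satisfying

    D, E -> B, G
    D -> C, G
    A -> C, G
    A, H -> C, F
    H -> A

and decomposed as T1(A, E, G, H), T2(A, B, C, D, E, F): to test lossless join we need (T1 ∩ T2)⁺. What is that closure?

A, C, E, G

T1 ∩ T2 = {A, E}.
A → C, G applies, adding C, G
Closure: {A, C, E, G}.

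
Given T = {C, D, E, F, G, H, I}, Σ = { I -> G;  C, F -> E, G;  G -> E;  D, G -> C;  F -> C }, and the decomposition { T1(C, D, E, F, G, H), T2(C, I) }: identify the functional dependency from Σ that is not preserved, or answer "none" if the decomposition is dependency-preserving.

Check I → G: no single fragment contains all of {G, I}, and the restricted closure of {I} across the fragments never reaches {G}.
C, F → E, G is preserved.
G → E is preserved.
D, G → C is preserved.
F → C is preserved.

I -> G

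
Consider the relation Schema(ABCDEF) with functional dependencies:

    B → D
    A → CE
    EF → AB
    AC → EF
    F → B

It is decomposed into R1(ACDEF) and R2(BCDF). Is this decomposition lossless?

Common attributes: R1 ∩ R2 = {CDF}.
Closure of {CDF}: F → B applies, adding B. So (CDF)⁺ = {BCDF}.
This closure contains every attribute of R2, so R1 ∩ R2 → R2. The join is lossless.

Yes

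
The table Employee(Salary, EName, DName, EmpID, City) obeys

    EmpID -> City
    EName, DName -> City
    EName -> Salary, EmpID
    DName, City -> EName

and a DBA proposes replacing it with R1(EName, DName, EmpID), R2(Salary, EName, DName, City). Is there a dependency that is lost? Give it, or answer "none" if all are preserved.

EmpID -> City

Check EmpID → City: no single fragment contains all of {EmpID, City}, and the restricted closure of {EmpID} across the fragments never reaches {City}.
EName, DName → City is preserved.
EName → Salary, EmpID is preserved.
DName, City → EName is preserved.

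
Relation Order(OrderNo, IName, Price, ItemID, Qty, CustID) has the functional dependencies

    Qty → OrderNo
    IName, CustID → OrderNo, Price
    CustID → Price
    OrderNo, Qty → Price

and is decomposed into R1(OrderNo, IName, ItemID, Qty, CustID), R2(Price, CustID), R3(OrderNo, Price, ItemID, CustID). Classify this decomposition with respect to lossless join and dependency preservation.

Lossless test (chase): Rows 1 and 2 agree on CustID; apply CustID→Price and equate their Price entries. Row 1 is now all distinguished symbols — the join is lossless.
Dependency preservation: the restricted closure of {OrderNo, Qty} across the fragments never reaches {Price}, so OrderNo, Qty → Price cannot be enforced without a join — not preserved.

lossless but not dependency-preserving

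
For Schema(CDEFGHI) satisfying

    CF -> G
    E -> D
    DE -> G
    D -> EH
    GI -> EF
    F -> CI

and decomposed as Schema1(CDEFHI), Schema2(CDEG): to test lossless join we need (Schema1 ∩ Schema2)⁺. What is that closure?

CDEGH

Schema1 ∩ Schema2 = {CDE}.
DE → G applies, adding G
D → EH applies, adding H
Closure: {CDEGH}.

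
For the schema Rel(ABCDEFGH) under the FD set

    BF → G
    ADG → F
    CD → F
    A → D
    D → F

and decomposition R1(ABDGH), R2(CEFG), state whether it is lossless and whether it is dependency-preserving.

lossy and not dependency-preserving

Lossless test: (G)⁺ = {G}, which is a superkey of neither fragment — lossy.
Dependency preservation: the restricted closure of {BF} across the fragments never reaches {G}, so BF → G cannot be enforced without a join — not preserved.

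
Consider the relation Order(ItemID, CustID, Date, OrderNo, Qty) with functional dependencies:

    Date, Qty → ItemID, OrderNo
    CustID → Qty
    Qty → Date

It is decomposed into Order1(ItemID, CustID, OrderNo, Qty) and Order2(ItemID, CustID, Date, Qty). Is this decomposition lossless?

Yes

Common attributes: Order1 ∩ Order2 = {ItemID, CustID, Qty}.
Closure of {ItemID, CustID, Qty}: Qty → Date applies, adding Date; Date, Qty → ItemID, OrderNo applies, adding OrderNo. So (ItemID, CustID, Qty)⁺ = {ItemID, CustID, Date, OrderNo, Qty}.
This closure contains every attribute of Order1, so Order1 ∩ Order2 → Order1. The join is lossless.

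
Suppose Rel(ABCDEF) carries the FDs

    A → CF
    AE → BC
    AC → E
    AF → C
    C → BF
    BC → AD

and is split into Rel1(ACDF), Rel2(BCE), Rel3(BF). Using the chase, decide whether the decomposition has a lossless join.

Yes

Chase test. Columns are ABCDEF; row i has aⱼ where attribute j ∈ Reli, else bᵢⱼ.
Initial tableau (one row per fragment):
  row 1: a1 b12 a3 a4 b15 a6
  row 2: b21 a2 a3 b24 a5 b26
  row 3: b31 a2 b33 b34 b35 a6
Rows 1 and 2 agree on C; apply C→BF and equate their BF entries.
Rows 1 and 2 agree on BC; apply BC→AD and equate their AD entries.
Rows 1 and 2 agree on AC; apply AC→E and equate their E entries.
Row 1 is now all distinguished symbols — the join is lossless.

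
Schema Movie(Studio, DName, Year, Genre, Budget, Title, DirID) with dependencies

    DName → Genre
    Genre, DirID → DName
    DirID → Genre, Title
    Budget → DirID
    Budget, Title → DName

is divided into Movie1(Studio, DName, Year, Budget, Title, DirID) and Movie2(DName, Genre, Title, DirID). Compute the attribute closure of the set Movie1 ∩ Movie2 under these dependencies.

Movie1 ∩ Movie2 = {DName, Title, DirID}.
DName → Genre applies, adding Genre
Closure: {DName, Genre, Title, DirID}.

DName, Genre, Title, DirID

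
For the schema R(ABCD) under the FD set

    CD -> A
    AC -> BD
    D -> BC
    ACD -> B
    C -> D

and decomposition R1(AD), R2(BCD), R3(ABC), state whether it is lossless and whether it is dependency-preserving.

lossless and dependency-preserving

Lossless test (chase): Rows 1 and 2 agree on D; apply D→BC and equate their BC entries. Rows 1 and 3 agree on C; apply C→D and equate their D entries. Rows 1 and 2 agree on CD; apply CD→A and equate their A entries. Row 1 is now all distinguished symbols — the join is lossless.
Dependency preservation: CD → A; AC → BD; ACD → B are not contained in any single fragment, but the restricted closure of each left-hand side across the fragments still reaches the right-hand side; the remaining FDs each lie inside some fragment. All dependencies are preserved.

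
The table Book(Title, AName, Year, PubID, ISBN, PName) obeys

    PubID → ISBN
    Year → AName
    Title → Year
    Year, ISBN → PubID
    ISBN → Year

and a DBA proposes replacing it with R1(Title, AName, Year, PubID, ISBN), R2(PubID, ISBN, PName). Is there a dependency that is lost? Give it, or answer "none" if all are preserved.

PubID → ISBN lies within R1.
Year → AName lies within R1.
Title → Year lies within R1.
Year, ISBN → PubID lies within R1.
ISBN → Year lies within R1.
Every dependency is enforceable on the fragments, so the decomposition is dependency-preserving.

none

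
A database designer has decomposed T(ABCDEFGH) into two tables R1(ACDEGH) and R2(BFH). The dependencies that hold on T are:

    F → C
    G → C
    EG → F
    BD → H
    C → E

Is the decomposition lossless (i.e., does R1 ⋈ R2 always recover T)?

Common attributes: R1 ∩ R2 = {H}.
No dependency enlarges {H}, so (H)⁺ = {H}.
The closure contains neither all of R1 = {ACDEGH} nor all of R2 = {BFH}, so the common attributes are not a superkey of either fragment. The join is lossy.

No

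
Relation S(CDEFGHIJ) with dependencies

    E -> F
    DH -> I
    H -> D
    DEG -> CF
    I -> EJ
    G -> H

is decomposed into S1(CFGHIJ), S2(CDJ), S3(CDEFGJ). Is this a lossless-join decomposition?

Chase test. Columns are CDEFGHIJ; row i has aⱼ where attribute j ∈ Si, else bᵢⱼ.
Initial tableau (one row per fragment):
  row 1: a1 b12 b13 a4 a5 a6 a7 a8
  row 2: a1 a2 b23 b24 b25 b26 b27 a8
  row 3: a1 a2 a3 a4 a5 b36 b37 a8
Rows 1 and 3 agree on G; apply G→H and equate their H entries.
Rows 1 and 3 agree on H; apply H→D and equate their D entries.
Rows 1 and 3 agree on DH; apply DH→I and equate their I entries.
Rows 1 and 3 agree on I; apply I→EJ and equate their EJ entries.
Row 1 is now all distinguished symbols — the join is lossless.

Yes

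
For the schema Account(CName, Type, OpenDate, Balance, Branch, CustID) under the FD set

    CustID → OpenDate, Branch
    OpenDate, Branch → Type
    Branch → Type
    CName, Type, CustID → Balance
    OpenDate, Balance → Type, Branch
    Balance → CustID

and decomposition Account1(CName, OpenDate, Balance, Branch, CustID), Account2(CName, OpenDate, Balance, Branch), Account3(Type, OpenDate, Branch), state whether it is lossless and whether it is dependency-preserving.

Lossless test (chase): Rows 1 and 2 agree on OpenDate, Branch; apply OpenDate, Branch→Type and equate their Type entries. Rows 1 and 3 agree on OpenDate, Branch; apply OpenDate, Branch→Type and equate their Type entries. Rows 1 and 2 agree on Balance; apply Balance→CustID and equate their CustID entries. Row 1 is now all distinguished symbols — the join is lossless.
Dependency preservation: CName, Type, CustID → Balance; OpenDate, Balance → Type, Branch are not contained in any single fragment, but the restricted closure of each left-hand side across the fragments still reaches the right-hand side; the remaining FDs each lie inside some fragment. All dependencies are preserved.

lossless and dependency-preserving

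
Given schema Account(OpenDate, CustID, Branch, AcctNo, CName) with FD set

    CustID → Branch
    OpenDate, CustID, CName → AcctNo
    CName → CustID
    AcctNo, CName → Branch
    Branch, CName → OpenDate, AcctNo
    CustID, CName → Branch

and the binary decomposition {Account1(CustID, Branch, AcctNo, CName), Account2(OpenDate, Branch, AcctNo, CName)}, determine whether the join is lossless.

Yes

Common attributes: Account1 ∩ Account2 = {Branch, AcctNo, CName}.
Closure of {Branch, AcctNo, CName}: CName → CustID applies, adding CustID; Branch, CName → OpenDate, AcctNo applies, adding OpenDate. So (Branch, AcctNo, CName)⁺ = {OpenDate, CustID, Branch, AcctNo, CName}.
This closure contains every attribute of Account1, so Account1 ∩ Account2 → Account1. The join is lossless.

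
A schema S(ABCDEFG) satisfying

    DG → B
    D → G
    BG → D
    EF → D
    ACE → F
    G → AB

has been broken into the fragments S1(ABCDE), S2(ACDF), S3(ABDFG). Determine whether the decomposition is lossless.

Chase test. Columns are ABCDEFG; row i has aⱼ where attribute j ∈ Si, else bᵢⱼ.
Initial tableau (one row per fragment):
  row 1: a1 a2 a3 a4 a5 b16 b17
  row 2: a1 b22 a3 a4 b25 a6 b27
  row 3: a1 a2 b33 a4 b35 a6 a7
Rows 1 and 2 agree on D; apply D→G and equate their G entries.
Rows 1 and 3 agree on D; apply D→G and equate their G entries.
Rows 1 and 2 agree on G; apply G→AB and equate their AB entries.
No row becomes fully distinguished — the join is lossy.

No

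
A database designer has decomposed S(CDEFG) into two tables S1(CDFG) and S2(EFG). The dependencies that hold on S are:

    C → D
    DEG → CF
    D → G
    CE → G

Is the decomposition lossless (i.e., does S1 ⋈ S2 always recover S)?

Common attributes: S1 ∩ S2 = {FG}.
No dependency enlarges {FG}, so (FG)⁺ = {FG}.
The closure contains neither all of S1 = {CDFG} nor all of S2 = {EFG}, so the common attributes are not a superkey of either fragment. The join is lossy.

No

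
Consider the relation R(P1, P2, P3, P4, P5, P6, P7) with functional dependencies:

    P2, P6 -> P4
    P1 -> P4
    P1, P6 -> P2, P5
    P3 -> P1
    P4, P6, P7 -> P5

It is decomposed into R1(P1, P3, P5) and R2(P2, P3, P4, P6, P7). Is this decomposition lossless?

Common attributes: R1 ∩ R2 = {P3}.
Closure of {P3}: P3 → P1 applies, adding P1; P1 → P4 applies, adding P4. So (P3)⁺ = {P1, P3, P4}.
The closure contains neither all of R1 = {P1, P3, P5} nor all of R2 = {P2, P3, P4, P6, P7}, so the common attributes are not a superkey of either fragment. The join is lossy.

No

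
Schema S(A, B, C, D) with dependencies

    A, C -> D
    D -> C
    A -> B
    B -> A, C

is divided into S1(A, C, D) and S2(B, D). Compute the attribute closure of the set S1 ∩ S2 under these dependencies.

C, D

S1 ∩ S2 = {D}.
D → C applies, adding C
Closure: {C, D}.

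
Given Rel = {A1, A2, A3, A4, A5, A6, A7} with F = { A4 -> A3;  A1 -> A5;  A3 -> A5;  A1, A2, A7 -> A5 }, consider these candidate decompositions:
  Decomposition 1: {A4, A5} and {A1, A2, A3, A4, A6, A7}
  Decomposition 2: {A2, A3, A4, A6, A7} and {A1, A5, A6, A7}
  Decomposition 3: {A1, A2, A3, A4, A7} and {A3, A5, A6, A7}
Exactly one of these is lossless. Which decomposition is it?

Decomposition 1: common = {A4}, closure = {A3, A4, A5} → lossless.
Decomposition 2: common = {A6, A7}, closure = {A6, A7} → lossy.
Decomposition 3: common = {A3, A7}, closure = {A3, A5, A7} → lossy.

Decomposition 1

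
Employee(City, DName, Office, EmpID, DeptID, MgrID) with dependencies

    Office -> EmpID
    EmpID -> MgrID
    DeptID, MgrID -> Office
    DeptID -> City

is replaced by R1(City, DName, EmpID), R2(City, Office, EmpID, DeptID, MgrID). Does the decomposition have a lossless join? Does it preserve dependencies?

Lossless test: (City, EmpID)⁺ = {City, EmpID, MgrID}, which is a superkey of neither fragment — lossy.
Dependency preservation: every FD's attributes lie within a single fragment, so each can be enforced locally — preserved.

lossy but dependency-preserving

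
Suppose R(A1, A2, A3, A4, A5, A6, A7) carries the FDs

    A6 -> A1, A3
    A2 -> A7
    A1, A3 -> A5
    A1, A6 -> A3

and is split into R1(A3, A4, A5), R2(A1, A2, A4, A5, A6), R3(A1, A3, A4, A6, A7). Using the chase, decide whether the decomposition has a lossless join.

Chase test. Columns are A1, A2, A3, A4, A5, A6, A7; row i has aⱼ where attribute j ∈ Ri, else bᵢⱼ.
Initial tableau (one row per fragment):
  row 1: b11 b12 a3 a4 a5 b16 b17
  row 2: a1 a2 b23 a4 a5 a6 b27
  row 3: a1 b32 a3 a4 b35 a6 a7
Rows 2 and 3 agree on A6; apply A6→A1, A3 and equate their A1, A3 entries.
Rows 2 and 3 agree on A1, A3; apply A1, A3→A5 and equate their A5 entries.
No row becomes fully distinguished — the join is lossy.

No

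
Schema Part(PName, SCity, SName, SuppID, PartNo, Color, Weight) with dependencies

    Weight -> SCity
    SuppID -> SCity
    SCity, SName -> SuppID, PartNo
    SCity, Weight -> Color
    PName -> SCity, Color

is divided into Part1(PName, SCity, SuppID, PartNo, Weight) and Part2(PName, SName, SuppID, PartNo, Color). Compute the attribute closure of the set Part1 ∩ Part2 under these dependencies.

Part1 ∩ Part2 = {PName, SuppID, PartNo}.
SuppID → SCity applies, adding SCity
PName → SCity, Color applies, adding Color
Closure: {PName, SCity, SuppID, PartNo, Color}.

PName, SCity, SuppID, PartNo, Color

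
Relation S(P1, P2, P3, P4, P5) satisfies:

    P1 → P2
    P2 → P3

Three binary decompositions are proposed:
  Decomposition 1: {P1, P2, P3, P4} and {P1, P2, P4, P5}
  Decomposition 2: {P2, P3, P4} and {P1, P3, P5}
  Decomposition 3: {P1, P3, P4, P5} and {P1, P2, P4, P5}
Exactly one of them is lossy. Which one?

Decomposition 2

Decomposition 1: common = {P1, P2, P4}, closure = {P1, P2, P3, P4} → lossless.
Decomposition 2: common = {P3}, closure = {P3} → lossy.
Decomposition 3: common = {P1, P4, P5}, closure = {P1, P2, P3, P4, P5} → lossless.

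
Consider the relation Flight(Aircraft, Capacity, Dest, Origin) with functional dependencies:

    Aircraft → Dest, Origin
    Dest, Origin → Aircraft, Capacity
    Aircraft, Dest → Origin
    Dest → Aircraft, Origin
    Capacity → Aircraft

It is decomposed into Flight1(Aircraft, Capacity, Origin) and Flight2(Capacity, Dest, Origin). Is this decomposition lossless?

Yes

Common attributes: Flight1 ∩ Flight2 = {Capacity, Origin}.
Closure of {Capacity, Origin}: Capacity → Aircraft applies, adding Aircraft; Aircraft → Dest, Origin applies, adding Dest. So (Capacity, Origin)⁺ = {Aircraft, Capacity, Dest, Origin}.
This closure contains every attribute of Flight1, so Flight1 ∩ Flight2 → Flight1. The join is lossless.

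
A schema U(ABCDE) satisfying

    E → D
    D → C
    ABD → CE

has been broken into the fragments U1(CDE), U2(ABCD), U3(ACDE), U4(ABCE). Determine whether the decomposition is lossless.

Chase test. Columns are ABCDE; row i has aⱼ where attribute j ∈ Ui, else bᵢⱼ.
Initial tableau (one row per fragment):
  row 1: b11 b12 a3 a4 a5
  row 2: a1 a2 a3 a4 b25
  row 3: a1 b32 a3 a4 a5
  row 4: a1 a2 a3 b44 a5
Rows 1 and 4 agree on E; apply E→D and equate their D entries.
Rows 2 and 4 agree on ABD; apply ABD→CE and equate their CE entries.
Row 2 is now all distinguished symbols — the join is lossless.

Yes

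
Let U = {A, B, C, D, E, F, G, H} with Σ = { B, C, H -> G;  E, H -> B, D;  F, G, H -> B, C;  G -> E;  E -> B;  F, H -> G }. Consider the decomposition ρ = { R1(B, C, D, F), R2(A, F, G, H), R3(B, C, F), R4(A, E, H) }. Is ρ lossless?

No

Chase test. Columns are A, B, C, D, E, F, G, H; row i has aⱼ where attribute j ∈ Ri, else bᵢⱼ.
Initial tableau (one row per fragment):
  row 1: b11 a2 a3 a4 b15 a6 b17 b18
  row 2: a1 b22 b23 b24 b25 a6 a7 a8
  row 3: b31 a2 a3 b34 b35 a6 b37 b38
  row 4: a1 b42 b43 b44 a5 b46 b47 a8
No row becomes fully distinguished — the join is lossy.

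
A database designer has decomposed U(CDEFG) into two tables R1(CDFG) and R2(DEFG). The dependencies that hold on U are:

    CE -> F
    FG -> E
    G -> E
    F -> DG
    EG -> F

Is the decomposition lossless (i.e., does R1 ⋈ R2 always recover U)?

Yes

Common attributes: R1 ∩ R2 = {DFG}.
Closure of {DFG}: FG → E applies, adding E. So (DFG)⁺ = {DEFG}.
This closure contains every attribute of R2, so R1 ∩ R2 → R2. The join is lossless.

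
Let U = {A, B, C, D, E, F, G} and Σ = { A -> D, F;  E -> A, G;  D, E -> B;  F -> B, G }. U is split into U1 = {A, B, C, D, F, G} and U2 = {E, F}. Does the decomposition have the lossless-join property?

Common attributes: U1 ∩ U2 = {F}.
Closure of {F}: F → B, G applies, adding B, G. So (F)⁺ = {B, F, G}.
The closure contains neither all of U1 = {A, B, C, D, F, G} nor all of U2 = {E, F}, so the common attributes are not a superkey of either fragment. The join is lossy.

No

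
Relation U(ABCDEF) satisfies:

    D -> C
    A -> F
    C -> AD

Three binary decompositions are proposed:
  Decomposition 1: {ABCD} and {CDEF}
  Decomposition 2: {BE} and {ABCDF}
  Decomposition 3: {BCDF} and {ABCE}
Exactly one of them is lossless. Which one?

Decomposition 1: common = {CD}, closure = {ACDF} → lossy.
Decomposition 2: common = {B}, closure = {B} → lossy.
Decomposition 3: common = {BC}, closure = {ABCDF} → lossless.

Decomposition 3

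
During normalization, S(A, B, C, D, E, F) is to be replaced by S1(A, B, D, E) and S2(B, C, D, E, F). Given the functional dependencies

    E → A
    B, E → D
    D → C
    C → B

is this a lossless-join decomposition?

Common attributes: S1 ∩ S2 = {B, D, E}.
Closure of {B, D, E}: E → A applies, adding A; D → C applies, adding C. So (B, D, E)⁺ = {A, B, C, D, E}.
This closure contains every attribute of S1, so S1 ∩ S2 → S1. The join is lossless.

Yes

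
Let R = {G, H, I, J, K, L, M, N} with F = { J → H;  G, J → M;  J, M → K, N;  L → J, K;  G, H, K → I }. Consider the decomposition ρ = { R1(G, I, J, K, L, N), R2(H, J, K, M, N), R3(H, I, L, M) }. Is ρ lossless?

Chase test. Columns are G, H, I, J, K, L, M, N; row i has aⱼ where attribute j ∈ Ri, else bᵢⱼ.
Initial tableau (one row per fragment):
  row 1: a1 b12 a3 a4 a5 a6 b17 a8
  row 2: b21 a2 b23 a4 a5 b26 a7 a8
  row 3: b31 a2 a3 b34 b35 a6 a7 b38
Rows 1 and 2 agree on J; apply J→H and equate their H entries.
Rows 1 and 3 agree on L; apply L→J, K and equate their J, K entries.
Rows 2 and 3 agree on J, M; apply J, M→K, N and equate their K, N entries.
No row becomes fully distinguished — the join is lossy.

No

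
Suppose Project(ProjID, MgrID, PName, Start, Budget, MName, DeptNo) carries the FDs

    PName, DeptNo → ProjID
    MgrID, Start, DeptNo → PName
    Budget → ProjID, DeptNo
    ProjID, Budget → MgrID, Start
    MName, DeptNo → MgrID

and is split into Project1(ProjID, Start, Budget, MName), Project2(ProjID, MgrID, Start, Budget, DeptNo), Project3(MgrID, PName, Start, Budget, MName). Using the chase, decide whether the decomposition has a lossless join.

Yes

Chase test. Columns are ProjID, MgrID, PName, Start, Budget, MName, DeptNo; row i has aⱼ where attribute j ∈ Projecti, else bᵢⱼ.
Initial tableau (one row per fragment):
  row 1: a1 b12 b13 a4 a5 a6 b17
  row 2: a1 a2 b23 a4 a5 b26 a7
  row 3: b31 a2 a3 a4 a5 a6 b37
Rows 1 and 2 agree on Budget; apply Budget→ProjID, DeptNo and equate their ProjID, DeptNo entries.
Rows 1 and 3 agree on Budget; apply Budget→ProjID, DeptNo and equate their ProjID, DeptNo entries.
Rows 1 and 2 agree on ProjID, Budget; apply ProjID, Budget→MgrID, Start and equate their MgrID, Start entries.
Rows 1 and 2 agree on MgrID, Start, DeptNo; apply MgrID, Start, DeptNo→PName and equate their PName entries.
Rows 1 and 3 agree on MgrID, Start, DeptNo; apply MgrID, Start, DeptNo→PName and equate their PName entries.
Row 1 is now all distinguished symbols — the join is lossless.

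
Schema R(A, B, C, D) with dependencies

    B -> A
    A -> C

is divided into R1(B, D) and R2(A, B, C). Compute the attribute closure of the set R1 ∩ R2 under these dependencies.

R1 ∩ R2 = {B}.
B → A applies, adding A
A → C applies, adding C
Closure: {A, B, C}.

A, B, C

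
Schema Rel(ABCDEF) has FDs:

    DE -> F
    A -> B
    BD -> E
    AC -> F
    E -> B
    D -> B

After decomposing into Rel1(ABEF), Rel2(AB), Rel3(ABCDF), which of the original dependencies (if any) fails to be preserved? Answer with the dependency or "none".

Check BD → E: no single fragment contains all of {BDE}, and the restricted closure of {BD} across the fragments never reaches {E}.
DE → F is preserved.
A → B is preserved.
AC → F is preserved.
E → B is preserved.
D → B is preserved.

BD -> E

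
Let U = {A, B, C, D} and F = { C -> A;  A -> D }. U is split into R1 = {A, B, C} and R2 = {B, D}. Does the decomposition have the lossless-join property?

Common attributes: R1 ∩ R2 = {B}.
No dependency enlarges {B}, so (B)⁺ = {B}.
The closure contains neither all of R1 = {A, B, C} nor all of R2 = {B, D}, so the common attributes are not a superkey of either fragment. The join is lossy.

No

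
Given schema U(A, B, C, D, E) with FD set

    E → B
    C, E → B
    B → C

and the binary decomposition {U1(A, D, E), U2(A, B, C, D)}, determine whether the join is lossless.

Common attributes: U1 ∩ U2 = {A, D}.
No dependency enlarges {A, D}, so (A, D)⁺ = {A, D}.
The closure contains neither all of U1 = {A, D, E} nor all of U2 = {A, B, C, D}, so the common attributes are not a superkey of either fragment. The join is lossy.

No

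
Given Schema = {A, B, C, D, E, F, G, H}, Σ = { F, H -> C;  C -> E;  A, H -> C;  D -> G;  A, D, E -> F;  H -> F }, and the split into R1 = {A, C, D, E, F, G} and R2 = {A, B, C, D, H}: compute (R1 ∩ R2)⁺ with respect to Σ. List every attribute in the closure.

A, C, D, E, F, G

R1 ∩ R2 = {A, C, D}.
C → E applies, adding E
D → G applies, adding G
A, D, E → F applies, adding F
Closure: {A, C, D, E, F, G}.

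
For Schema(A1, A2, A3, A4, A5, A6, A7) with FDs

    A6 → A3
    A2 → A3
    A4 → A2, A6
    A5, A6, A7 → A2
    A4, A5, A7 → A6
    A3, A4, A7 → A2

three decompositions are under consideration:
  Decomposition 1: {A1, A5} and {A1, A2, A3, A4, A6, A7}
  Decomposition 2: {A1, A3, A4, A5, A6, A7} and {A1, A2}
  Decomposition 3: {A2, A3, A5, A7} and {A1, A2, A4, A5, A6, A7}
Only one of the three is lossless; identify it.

Decomposition 3

Decomposition 1: common = {A1}, closure = {A1} → lossy.
Decomposition 2: common = {A1}, closure = {A1} → lossy.
Decomposition 3: common = {A2, A5, A7}, closure = {A2, A3, A5, A7} → lossless.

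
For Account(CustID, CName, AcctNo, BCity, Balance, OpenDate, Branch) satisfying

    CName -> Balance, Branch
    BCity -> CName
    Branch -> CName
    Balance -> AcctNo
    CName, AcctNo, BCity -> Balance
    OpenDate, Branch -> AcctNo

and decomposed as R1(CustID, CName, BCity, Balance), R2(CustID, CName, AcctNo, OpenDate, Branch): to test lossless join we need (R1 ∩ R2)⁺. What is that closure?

R1 ∩ R2 = {CustID, CName}.
CName → Balance, Branch applies, adding Balance, Branch
Balance → AcctNo applies, adding AcctNo
Closure: {CustID, CName, AcctNo, Balance, Branch}.

CustID, CName, AcctNo, Balance, Branch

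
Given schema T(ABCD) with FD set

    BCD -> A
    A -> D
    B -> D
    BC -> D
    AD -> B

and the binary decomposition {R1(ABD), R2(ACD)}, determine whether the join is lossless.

Common attributes: R1 ∩ R2 = {AD}.
Closure of {AD}: AD → B applies, adding B. So (AD)⁺ = {ABD}.
This closure contains every attribute of R1, so R1 ∩ R2 → R1. The join is lossless.

Yes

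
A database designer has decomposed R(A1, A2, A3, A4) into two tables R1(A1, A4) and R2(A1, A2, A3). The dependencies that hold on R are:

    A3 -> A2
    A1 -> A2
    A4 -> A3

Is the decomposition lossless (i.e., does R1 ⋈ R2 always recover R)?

No

Common attributes: R1 ∩ R2 = {A1}.
Closure of {A1}: A1 → A2 applies, adding A2. So (A1)⁺ = {A1, A2}.
The closure contains neither all of R1 = {A1, A4} nor all of R2 = {A1, A2, A3}, so the common attributes are not a superkey of either fragment. The join is lossy.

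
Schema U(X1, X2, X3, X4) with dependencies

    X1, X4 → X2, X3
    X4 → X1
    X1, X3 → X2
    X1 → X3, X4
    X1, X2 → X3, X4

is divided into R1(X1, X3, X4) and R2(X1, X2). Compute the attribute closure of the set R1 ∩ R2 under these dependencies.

X1, X2, X3, X4

R1 ∩ R2 = {X1}.
X1 → X3, X4 applies, adding X3, X4
X1, X4 → X2, X3 applies, adding X2
Closure: {X1, X2, X3, X4}.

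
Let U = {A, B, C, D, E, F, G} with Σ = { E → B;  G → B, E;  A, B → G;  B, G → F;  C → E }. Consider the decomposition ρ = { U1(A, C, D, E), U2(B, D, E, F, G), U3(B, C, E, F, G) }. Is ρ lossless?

No

Chase test. Columns are A, B, C, D, E, F, G; row i has aⱼ where attribute j ∈ Ui, else bᵢⱼ.
Initial tableau (one row per fragment):
  row 1: a1 b12 a3 a4 a5 b16 b17
  row 2: b21 a2 b23 a4 a5 a6 a7
  row 3: b31 a2 a3 b34 a5 a6 a7
Rows 1 and 2 agree on E; apply E→B and equate their B entries.
No row becomes fully distinguished — the join is lossy.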